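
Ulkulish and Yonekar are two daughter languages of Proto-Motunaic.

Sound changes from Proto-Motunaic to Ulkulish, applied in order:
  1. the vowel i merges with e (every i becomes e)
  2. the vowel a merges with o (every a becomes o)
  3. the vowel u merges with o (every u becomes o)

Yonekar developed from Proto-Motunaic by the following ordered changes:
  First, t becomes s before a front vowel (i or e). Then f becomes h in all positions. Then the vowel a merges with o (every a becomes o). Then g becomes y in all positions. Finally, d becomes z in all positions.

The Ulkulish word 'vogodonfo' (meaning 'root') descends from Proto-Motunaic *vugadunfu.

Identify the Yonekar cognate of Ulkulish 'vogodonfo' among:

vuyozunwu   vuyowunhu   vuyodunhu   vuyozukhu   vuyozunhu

Yonekar: *vugadunfu
  vugadunfu (rule 1 does not apply)
  vugadunfu → vugadunhu   [unconditioned shift]
  vugadunhu → vugodunhu   [vowel merger]
  vugodunhu → vuyodunhu   [unconditioned shift]
  vuyodunhu → vuyozunhu   [unconditioned shift]
  giving Yonekar vuyozunhu.
Among the options, 'vuyozunhu' alone shows every Yonekar change applied in order.

vuyozunhu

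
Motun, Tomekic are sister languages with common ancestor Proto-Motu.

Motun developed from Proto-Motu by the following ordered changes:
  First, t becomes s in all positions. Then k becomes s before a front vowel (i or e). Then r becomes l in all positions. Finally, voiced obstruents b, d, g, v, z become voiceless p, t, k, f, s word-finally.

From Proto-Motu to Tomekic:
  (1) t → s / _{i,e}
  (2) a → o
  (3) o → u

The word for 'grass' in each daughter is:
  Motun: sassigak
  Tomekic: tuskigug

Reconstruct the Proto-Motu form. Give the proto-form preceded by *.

Position 2: Motun has a, Tomekic has u. Motun preserves a here (none of its changes turn any other segment into a), so the proto-segment is *a.
Position 7: Motun has a, Tomekic has u. Motun preserves a here (none of its changes turn any other segment into a), so the proto-segment is *a.
Verify the candidate proto-form against each daughter:
Motun: *taskigag
  taskigag → saskigag   [unconditioned shift]
  saskigag → sassigag   [palatalisation]
  sassigag (rule 3 does not apply)
  sassigag → sassigak   [final devoicing]
  giving Motun sassigak.
Tomekic: *taskigag > toskigog > tuskigug  (by vowel merger, vowel merger)
*taskigag is the unique common source.

*taskigag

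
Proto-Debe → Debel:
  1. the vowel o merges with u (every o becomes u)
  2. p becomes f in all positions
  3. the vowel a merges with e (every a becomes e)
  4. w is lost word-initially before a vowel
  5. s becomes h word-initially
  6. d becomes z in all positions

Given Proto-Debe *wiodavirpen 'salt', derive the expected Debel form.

Debel: *wiodavirpen
  wiodavirpen → wiudavirpen   [vowel merger]
  wiudavirpen → wiudavirfen   [unconditioned shift]
  wiudavirfen → wiudevirfen   [vowel merger]
  wiudevirfen → iudevirfen   [glide loss]
  iudevirfen (rule 5 does not apply)
  iudevirfen → iuzevirfen   [unconditioned shift]
  giving Debel iuzevirfen.

iuzevirfen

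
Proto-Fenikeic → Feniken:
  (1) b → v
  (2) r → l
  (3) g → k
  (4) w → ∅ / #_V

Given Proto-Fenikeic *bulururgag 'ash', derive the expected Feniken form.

Feniken: start from *bulururgag.
  rule 1 (unconditioned shift): bulururgag → vulururgag
  rule 2 (unconditioned shift): vulururgag → vulululgag
  rule 3 (unconditioned shift): vulululgag → vulululkak
  rule 4: no change — vulululkak
  ⇒ Feniken vulululkak

vulululkak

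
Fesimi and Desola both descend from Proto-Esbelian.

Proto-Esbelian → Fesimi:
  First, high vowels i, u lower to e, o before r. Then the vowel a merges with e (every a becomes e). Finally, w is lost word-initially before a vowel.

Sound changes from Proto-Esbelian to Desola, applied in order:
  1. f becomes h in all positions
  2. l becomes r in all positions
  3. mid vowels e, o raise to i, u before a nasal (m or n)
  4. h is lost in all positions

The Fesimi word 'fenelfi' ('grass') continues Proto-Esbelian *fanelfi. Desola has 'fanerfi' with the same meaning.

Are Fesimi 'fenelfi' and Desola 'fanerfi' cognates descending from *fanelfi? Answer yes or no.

Derive the expected Desola reflex of *fanelfi:
Desola: *fanelfi > hanelhi > hanerhi > aneri  (by unconditioned shift, unconditioned shift, h-loss)
The regular Desola reflex would be 'aneri', but the attested form is 'fanerfi'. The correspondence is irregular, so they are not cognates (the Desola form has a different source).

no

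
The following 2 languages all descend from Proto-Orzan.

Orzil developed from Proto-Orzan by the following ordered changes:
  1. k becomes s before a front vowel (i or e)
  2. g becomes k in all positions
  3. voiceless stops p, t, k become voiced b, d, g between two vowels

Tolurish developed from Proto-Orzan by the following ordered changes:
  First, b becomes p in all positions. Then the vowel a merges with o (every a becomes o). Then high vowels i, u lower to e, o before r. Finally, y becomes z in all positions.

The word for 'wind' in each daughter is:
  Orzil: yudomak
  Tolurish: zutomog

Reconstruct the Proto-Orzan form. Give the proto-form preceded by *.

*yutomag

Position 3: Orzil has d, Tolurish has t. Tolurish preserves t here (none of its changes turn any other segment into t), so the proto-segment is *t.
Position 1: Orzil has y, Tolurish has z. Orzil preserves y here (none of its changes turn any other segment into y), so the proto-segment is *y.
Position 6: Orzil has a, Tolurish has o. Orzil preserves a here (none of its changes turn any other segment into a), so the proto-segment is *a.
Verify the candidate proto-form against each daughter:
Orzil: start from *yutomag.
  rule 1: no change — yutomag
  rule 2 (unconditioned shift): yutomag → yutomak
  rule 3 (intervocalic voicing): yutomak → yudomak
  ⇒ Orzil yudomak
Tolurish: start from *yutomag.
  rule 1: no change — yutomag
  rule 2 (vowel merger): yutomag → yutomog
  rule 3: no change — yutomog
  rule 4 (unconditioned shift): yutomog → zutomog
  ⇒ Tolurish zutomog
No other proto-form is consistent with every reflex, so the reconstruction is *yutomag.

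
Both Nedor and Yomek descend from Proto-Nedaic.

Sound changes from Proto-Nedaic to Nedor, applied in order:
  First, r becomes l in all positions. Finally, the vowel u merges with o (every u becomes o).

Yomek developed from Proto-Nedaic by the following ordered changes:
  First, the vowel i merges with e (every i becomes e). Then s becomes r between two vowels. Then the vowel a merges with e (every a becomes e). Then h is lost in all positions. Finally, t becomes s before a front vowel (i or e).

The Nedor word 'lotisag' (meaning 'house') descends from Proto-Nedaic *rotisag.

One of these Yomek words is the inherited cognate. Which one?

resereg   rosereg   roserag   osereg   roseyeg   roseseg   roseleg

rosereg

Yomek: start from *rotisag.
  rule 1 (vowel merger): rotisag → rotesag
  rule 2 (rhotacism): rotesag → roterag
  rule 3 (vowel merger): roterag → rotereg
  rule 4: no change — rotereg
  rule 5 (palatalisation): rotereg → rosereg
  ⇒ Yomek rosereg
Among the options, 'rosereg' alone shows every Yomek change applied in order.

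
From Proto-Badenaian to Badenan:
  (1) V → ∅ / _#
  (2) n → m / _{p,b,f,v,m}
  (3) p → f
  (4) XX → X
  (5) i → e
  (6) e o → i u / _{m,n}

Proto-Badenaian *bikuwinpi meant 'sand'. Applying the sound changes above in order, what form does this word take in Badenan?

Badenan: start from *bikuwinpi.
  rule 1 (apocope): bikuwinpi → bikuwinp
  rule 2 (nasal place assimilation): bikuwinp → bikuwimp
  rule 3 (unconditioned shift): bikuwimp → bikuwimf
  rule 4: no change — bikuwimf
  rule 5 (vowel merger): bikuwimf → bekuwemf
  rule 6 (pre-nasal raising): bekuwemf → bekuwimf
  ⇒ Badenan bekuwimf

bekuwimf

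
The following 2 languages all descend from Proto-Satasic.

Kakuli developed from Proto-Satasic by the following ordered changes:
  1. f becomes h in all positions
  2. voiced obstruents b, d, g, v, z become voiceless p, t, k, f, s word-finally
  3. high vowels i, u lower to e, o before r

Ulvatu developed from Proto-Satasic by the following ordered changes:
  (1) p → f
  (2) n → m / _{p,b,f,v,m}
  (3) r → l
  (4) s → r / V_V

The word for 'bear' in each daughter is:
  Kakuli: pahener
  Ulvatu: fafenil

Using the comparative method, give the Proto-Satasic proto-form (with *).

*pafenir

Position 1: Kakuli has p, Ulvatu has f. Taking the neighbouring segments as reconstructed: Kakuli p can only go back to *p; Ulvatu f could go back to *p or *f — the one source consistent with every daughter is *p.
Position 7: Kakuli has r, Ulvatu has l. Kakuli preserves r here (none of its changes turn any other segment into r), so the proto-segment is *r.
Position 6: Kakuli has e, Ulvatu has i. Ulvatu preserves i here (none of its changes turn any other segment into i), so the proto-segment is *i.
Continuing position by position gives *pafenir; check it forward:
Kakuli: *pafenir > pahenir > pahener  (by unconditioned shift, pre-rhotic lowering)
Ulvatu: *pafenir
  pafenir → fafenir   [unconditioned shift]
  fafenir (rule 2 does not apply)
  fafenir → fafenil   [unconditioned shift]
  fafenil (rule 4 does not apply)
  giving Ulvatu fafenil.
No other proto-form is consistent with every reflex, so the reconstruction is *pafenir.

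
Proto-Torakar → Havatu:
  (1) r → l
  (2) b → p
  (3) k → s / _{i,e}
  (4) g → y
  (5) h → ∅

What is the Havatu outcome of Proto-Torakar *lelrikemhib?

lellisemip

Havatu: start from *lelrikemhib.
  rule 1 (unconditioned shift): lelrikemhib → lellikemhib
  rule 2 (unconditioned shift): lellikemhib → lellikemhip
  rule 3 (palatalisation): lellikemhip → lellisemhip
  rule 4: no change — lellisemhip
  rule 5 (h-loss): lellisemhip → lellisemip
  ⇒ Havatu lellisemip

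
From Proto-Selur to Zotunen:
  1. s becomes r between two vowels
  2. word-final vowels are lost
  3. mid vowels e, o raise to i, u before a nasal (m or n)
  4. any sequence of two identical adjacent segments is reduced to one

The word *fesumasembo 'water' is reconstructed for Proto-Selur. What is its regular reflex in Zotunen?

Zotunen: start from *fesumasembo.
  rule 1 (rhotacism): fesumasembo → ferumarembo
  rule 2 (apocope): ferumarembo → ferumaremb
  rule 3 (pre-nasal raising): ferumaremb → ferumarimb
  rule 4: no change — ferumarimb
  ⇒ Zotunen ferumarimb

ferumarimb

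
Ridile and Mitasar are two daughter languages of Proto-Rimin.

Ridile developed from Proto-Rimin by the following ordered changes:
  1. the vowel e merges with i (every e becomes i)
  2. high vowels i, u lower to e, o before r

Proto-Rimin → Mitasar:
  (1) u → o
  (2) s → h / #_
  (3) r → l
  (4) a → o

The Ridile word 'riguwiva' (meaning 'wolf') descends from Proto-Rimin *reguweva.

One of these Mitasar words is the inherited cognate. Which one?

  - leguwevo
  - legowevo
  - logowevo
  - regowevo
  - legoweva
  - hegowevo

Mitasar: start from *reguweva.
  rule 1 (vowel merger): reguweva → regoweva
  rule 2: no change — regoweva
  rule 3 (unconditioned shift): regoweva → legoweva
  rule 4 (vowel merger): legoweva → legowevo
  ⇒ Mitasar legowevo
The other candidates each miss or misapply at least one Mitasar change.

legowevo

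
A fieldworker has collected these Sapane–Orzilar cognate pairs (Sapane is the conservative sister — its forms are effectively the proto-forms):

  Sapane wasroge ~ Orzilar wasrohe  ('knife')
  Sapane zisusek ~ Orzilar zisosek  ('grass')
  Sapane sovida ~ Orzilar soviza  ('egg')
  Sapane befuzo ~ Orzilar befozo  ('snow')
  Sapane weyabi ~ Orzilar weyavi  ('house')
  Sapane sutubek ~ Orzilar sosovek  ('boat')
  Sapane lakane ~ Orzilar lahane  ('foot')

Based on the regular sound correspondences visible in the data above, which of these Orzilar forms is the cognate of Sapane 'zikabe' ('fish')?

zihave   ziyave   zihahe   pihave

zihave

lakane ~ lahane — Sapane k corresponds to Orzilar h between vowels (before a back vowel).
sutubek ~ sosovek — Sapane b corresponds to Orzilar v between vowels (before a front vowel).
Applying these to Sapane 'zikabe':
  zikabe → zihabe   (k→h between vowels (before a back vowel))
  zihabe → zihave   (b→v between vowels (before a front vowel))
So the Orzilar cognate is 'zihave'.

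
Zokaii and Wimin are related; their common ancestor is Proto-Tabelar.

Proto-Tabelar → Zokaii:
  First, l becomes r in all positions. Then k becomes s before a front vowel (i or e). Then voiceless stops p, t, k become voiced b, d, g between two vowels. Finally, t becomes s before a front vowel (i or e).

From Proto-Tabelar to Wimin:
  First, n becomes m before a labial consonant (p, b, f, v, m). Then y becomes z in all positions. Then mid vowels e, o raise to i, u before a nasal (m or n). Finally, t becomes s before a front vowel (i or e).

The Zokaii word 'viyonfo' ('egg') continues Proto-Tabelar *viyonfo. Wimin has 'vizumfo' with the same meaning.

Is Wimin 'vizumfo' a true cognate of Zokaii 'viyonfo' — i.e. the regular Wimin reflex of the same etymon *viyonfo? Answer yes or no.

yes

Derive the expected Wimin reflex of *viyonfo:
Wimin: *viyonfo > viyomfo > vizomfo > vizumfo  (by nasal place assimilation, unconditioned shift, pre-nasal raising)
Wimin 'vizumfo' matches the regular reflex exactly, so the pair is cognate.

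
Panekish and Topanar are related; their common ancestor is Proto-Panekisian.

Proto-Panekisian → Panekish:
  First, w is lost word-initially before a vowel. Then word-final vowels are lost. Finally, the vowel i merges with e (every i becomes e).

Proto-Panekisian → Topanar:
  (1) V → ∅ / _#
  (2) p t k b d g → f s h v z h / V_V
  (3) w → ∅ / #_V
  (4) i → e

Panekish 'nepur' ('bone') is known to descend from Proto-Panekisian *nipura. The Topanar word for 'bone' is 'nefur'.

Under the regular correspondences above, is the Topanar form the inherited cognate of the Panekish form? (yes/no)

Derive the expected Topanar reflex of *nipura:
Topanar: *nipura > nipur > nifur > nefur  (by apocope, intervocalic lenition, vowel merger)
Topanar 'nefur' matches the regular reflex exactly, so the pair is cognate.

yes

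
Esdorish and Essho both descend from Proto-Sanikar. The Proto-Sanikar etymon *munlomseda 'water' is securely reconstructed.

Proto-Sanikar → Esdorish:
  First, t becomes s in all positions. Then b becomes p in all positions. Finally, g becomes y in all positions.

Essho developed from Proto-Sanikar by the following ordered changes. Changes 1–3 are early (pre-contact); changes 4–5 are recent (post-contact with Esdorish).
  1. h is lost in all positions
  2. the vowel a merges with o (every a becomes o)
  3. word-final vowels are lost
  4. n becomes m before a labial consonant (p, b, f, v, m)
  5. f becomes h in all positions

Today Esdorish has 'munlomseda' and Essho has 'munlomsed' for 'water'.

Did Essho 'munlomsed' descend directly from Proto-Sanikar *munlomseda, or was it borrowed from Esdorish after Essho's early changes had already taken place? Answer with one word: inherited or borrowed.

If inherited, *munlomseda would pass through all of Essho's changes:
Essho: *munlomseda
  munlomseda (rule 1 does not apply)
  munlomseda → munlomsedo   [vowel merger]
  munlomsedo → munlomsed   [apocope]
  munlomsed (rule 4 does not apply)
  munlomsed (rule 5 does not apply)
  giving Essho munlomsed.
If borrowed from Esdorish 'munlomseda' after the early changes, it would undergo only the recent ones:
  rule 4 (nasal place assimilation): no change (munlomseda)
  rule 5 (unconditioned shift): no change (munlomseda)
  ⇒ as a loan: munlomseda
Essho 'munlomsed' matches the inherited outcome exactly, so it is an inherited cognate, not a loan.

inherited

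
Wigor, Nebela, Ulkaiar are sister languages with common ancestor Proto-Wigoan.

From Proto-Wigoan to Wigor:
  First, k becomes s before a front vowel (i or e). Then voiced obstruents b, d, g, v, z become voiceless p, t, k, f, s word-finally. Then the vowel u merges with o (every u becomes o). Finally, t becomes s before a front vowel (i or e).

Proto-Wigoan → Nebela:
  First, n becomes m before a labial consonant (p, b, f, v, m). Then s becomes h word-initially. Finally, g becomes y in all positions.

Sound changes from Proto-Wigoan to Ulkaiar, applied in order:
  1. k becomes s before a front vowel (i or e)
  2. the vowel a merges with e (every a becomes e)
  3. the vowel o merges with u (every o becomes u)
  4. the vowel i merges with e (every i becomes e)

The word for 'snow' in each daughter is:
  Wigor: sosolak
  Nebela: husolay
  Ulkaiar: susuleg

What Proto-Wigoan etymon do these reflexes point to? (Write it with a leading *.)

Position 6: Wigor has a, Nebela has a, Ulkaiar has e. Wigor preserves a here (none of its changes turn any other segment into a), so the proto-segment is *a.
Position 2: Wigor has o, Nebela has u, Ulkaiar has u. Nebela preserves u here (none of its changes turn any other segment into u), so the proto-segment is *u.
This points to *susolag. Verify forward in each daughter:
Wigor: start from *susolag.
  rule 1: no change — susolag
  rule 2 (final devoicing): susolag → susolak
  rule 3 (vowel merger): susolak → sosolak
  rule 4: no change — sosolak
  ⇒ Wigor sosolak
Nebela: *susolag
  susolag (rule 1 does not apply)
  susolag → husolag   [debuccalisation]
  husolag → husolay   [unconditioned shift]
  giving Nebela husolay.
Ulkaiar: *susolag
  susolag (rule 1 does not apply)
  susolag → susoleg   [vowel merger]
  susoleg → susuleg   [vowel merger]
  susuleg (rule 4 does not apply)
  giving Ulkaiar susuleg.
Only *susolag yields all of Wigor sosolak, Nebela husolay, Ulkaiar susuleg.

*susolag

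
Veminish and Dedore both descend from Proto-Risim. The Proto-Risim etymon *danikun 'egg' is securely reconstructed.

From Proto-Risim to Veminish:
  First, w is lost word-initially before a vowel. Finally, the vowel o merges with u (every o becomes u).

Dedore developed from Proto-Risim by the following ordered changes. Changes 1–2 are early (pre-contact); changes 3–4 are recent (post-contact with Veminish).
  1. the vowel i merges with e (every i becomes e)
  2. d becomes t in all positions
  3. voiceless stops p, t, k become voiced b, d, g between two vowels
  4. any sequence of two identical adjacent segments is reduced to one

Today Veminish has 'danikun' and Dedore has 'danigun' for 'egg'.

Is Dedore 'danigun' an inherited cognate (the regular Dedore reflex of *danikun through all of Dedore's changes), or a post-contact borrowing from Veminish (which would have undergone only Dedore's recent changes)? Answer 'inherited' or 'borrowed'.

borrowed

If inherited, *danikun would pass through all of Dedore's changes:
Dedore: *danikun > danekun > tanekun > tanegun  (by vowel merger, unconditioned shift, intervocalic voicing)
If borrowed from Veminish 'danikun' after the early changes, it would undergo only the recent ones:
  rule 3 (intervocalic voicing): danikun → danigun
  rule 4 (degemination): no change (danigun)
  ⇒ as a loan: danigun
Dedore 'danigun' matches the loan outcome 'danigun', not the inherited 'tanegun' — it skipped the early Dedore changes, so it was borrowed from Veminish.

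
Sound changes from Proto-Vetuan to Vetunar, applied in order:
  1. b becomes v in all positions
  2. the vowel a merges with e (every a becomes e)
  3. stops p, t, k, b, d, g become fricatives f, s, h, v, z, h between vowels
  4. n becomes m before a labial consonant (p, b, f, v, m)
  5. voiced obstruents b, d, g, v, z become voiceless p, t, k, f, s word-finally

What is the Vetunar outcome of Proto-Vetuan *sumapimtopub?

Vetunar: *sumapimtopub > sumapimtopuv > sumepimtopuv > sumefimtofuv > sumefimtofuf  (by unconditioned shift, vowel merger, intervocalic lenition, final devoicing)

sumefimtofuf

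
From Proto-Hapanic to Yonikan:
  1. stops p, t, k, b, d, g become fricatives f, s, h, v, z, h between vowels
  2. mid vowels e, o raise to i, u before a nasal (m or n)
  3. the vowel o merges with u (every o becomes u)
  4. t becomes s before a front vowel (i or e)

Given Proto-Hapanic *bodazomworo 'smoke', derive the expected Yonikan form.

Yonikan: *bodazomworo > bozazomworo > bozazumworo > buzazumwuru  (by intervocalic lenition, pre-nasal raising, vowel merger)

buzazumwuru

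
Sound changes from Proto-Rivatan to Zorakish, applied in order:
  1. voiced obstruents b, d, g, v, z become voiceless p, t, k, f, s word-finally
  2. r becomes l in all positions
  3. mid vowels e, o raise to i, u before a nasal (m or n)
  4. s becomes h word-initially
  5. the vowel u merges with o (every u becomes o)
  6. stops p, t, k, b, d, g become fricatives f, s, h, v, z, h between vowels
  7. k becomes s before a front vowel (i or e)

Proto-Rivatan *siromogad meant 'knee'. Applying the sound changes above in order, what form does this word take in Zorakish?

Zorakish: *siromogad > siromogat > silomogat > silumogat > hilumogat > hilomogat > hilomohat  (by final devoicing, unconditioned shift, pre-nasal raising, debuccalisation, vowel merger, intervocalic lenition)

hilomohat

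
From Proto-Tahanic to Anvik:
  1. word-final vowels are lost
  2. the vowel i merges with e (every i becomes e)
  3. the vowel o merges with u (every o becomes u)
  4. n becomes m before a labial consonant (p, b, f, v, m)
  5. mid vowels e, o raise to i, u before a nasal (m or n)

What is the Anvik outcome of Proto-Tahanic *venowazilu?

vinuwazel

Anvik: *venowazilu > venowazil > venowazel > venuwazel > vinuwazel  (by apocope, vowel merger, vowel merger, pre-nasal raising)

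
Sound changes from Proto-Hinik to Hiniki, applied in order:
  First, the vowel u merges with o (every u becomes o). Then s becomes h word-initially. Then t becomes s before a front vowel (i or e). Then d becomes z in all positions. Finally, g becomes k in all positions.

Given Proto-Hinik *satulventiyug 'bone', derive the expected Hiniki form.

hatolvensiyok

Hiniki: *satulventiyug > satolventiyog > hatolventiyog > hatolvensiyog > hatolvensiyok  (by vowel merger, debuccalisation, palatalisation, unconditioned shift)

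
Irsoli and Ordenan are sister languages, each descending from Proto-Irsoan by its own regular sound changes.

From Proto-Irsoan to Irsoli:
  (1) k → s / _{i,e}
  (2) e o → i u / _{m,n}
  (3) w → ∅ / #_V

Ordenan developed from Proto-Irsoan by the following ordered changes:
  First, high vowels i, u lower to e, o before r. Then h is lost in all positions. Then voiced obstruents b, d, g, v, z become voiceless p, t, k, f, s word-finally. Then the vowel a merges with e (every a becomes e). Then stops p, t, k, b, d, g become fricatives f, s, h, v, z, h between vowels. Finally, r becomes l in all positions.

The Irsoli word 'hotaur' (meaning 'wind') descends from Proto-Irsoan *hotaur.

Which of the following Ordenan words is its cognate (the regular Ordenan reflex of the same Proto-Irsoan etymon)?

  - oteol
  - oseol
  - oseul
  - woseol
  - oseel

oseol

Ordenan: *hotaur > hotaor > otaor > oteor > oseor > oseol  (by pre-rhotic lowering, h-loss, vowel merger, intervocalic lenition, unconditioned shift)
Only 'oseol' matches the regular Ordenan development of *hotaur.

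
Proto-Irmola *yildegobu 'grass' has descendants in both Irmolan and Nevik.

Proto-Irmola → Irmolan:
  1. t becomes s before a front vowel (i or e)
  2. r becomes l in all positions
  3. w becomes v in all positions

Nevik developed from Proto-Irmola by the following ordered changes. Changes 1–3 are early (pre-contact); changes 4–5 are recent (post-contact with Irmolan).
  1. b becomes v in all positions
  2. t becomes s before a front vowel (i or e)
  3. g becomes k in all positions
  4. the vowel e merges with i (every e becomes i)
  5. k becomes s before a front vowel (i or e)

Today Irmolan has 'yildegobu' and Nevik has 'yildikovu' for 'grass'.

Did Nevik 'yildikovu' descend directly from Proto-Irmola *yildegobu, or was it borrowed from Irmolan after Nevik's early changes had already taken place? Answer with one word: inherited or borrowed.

If inherited, *yildegobu would pass through all of Nevik's changes:
Nevik: *yildegobu
  yildegobu → yildegovu   [unconditioned shift]
  yildegovu (rule 2 does not apply)
  yildegovu → yildekovu   [unconditioned shift]
  yildekovu → yildikovu   [vowel merger]
  yildikovu (rule 5 does not apply)
  giving Nevik yildikovu.
If borrowed from Irmolan 'yildegobu' after the early changes, it would undergo only the recent ones:
  rule 4 (vowel merger): yildegobu → yildigobu
  rule 5 (palatalisation): no change (yildigobu)
  ⇒ as a loan: yildigobu
Nevik 'yildikovu' matches the inherited outcome exactly, so it is an inherited cognate, not a loan.

inherited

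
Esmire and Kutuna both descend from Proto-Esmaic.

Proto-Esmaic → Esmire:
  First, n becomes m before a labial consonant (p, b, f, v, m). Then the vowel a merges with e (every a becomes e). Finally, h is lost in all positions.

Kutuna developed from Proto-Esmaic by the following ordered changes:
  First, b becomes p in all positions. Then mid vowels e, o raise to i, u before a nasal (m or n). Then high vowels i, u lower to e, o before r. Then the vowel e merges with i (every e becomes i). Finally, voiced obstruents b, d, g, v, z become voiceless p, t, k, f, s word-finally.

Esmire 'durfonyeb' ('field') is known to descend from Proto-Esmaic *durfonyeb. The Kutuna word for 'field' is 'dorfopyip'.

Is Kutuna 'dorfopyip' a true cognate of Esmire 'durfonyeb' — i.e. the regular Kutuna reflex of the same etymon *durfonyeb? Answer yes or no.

Derive the expected Kutuna reflex of *durfonyeb:
Kutuna: *durfonyeb
  durfonyeb → durfonyep   [unconditioned shift]
  durfonyep → durfunyep   [pre-nasal raising]
  durfunyep → dorfunyep   [pre-rhotic lowering]
  dorfunyep → dorfunyip   [vowel merger]
  dorfunyip (rule 5 does not apply)
  giving Kutuna dorfunyip.
The regular Kutuna reflex would be 'dorfunyip', but the attested form is 'dorfopyip'. The correspondence is irregular, so they are not cognates (the Kutuna form has a different source).

no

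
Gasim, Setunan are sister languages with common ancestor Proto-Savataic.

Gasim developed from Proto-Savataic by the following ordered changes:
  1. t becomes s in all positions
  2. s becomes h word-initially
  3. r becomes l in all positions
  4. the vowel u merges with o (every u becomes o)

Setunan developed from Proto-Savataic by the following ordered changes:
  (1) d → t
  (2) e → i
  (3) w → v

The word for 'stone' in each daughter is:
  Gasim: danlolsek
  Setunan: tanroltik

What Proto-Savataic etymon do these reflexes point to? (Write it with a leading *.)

Position 4: Gasim has l, Setunan has r. Setunan preserves r here (none of its changes turn any other segment into r), so the proto-segment is *r.
Position 1: Gasim has d, Setunan has t. Gasim preserves d here (none of its changes turn any other segment into d), so the proto-segment is *d.
Verify the candidate proto-form against each daughter:
Gasim: *danroltek
  danroltek → danrolsek   [unconditioned shift]
  danrolsek (rule 2 does not apply)
  danrolsek → danlolsek   [unconditioned shift]
  danlolsek (rule 4 does not apply)
  giving Gasim danlolsek.
Setunan: *danroltek > tanroltek > tanroltik  (by unconditioned shift, vowel merger)
No other proto-form is consistent with every reflex, so the reconstruction is *danroltek.

*danroltek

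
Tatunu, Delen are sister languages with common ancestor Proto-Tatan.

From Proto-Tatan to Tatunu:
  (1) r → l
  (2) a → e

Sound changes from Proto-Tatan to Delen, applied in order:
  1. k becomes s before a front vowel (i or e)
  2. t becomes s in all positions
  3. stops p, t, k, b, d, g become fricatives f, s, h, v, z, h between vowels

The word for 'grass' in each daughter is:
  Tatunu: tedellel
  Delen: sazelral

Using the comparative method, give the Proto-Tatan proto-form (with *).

*tadelral

Position 2: Tatunu has e, Delen has a. Delen preserves a here (none of its changes turn any other segment into a), so the proto-segment is *a.
Position 6: Tatunu has l, Delen has r. Delen preserves r here (none of its changes turn any other segment into r), so the proto-segment is *r.
Position 7: Tatunu has e, Delen has a. Delen preserves a here (none of its changes turn any other segment into a), so the proto-segment is *a.
Continuing position by position gives *tadelral; check it forward:
Tatunu: start from *tadelral.
  rule 1 (unconditioned shift): tadelral → tadellal
  rule 2 (vowel merger): tadellal → tedellel
  ⇒ Tatunu tedellel
Delen: *tadelral > sadelral > sazelral  (by unconditioned shift, intervocalic lenition)
*tadelral is the unique common source.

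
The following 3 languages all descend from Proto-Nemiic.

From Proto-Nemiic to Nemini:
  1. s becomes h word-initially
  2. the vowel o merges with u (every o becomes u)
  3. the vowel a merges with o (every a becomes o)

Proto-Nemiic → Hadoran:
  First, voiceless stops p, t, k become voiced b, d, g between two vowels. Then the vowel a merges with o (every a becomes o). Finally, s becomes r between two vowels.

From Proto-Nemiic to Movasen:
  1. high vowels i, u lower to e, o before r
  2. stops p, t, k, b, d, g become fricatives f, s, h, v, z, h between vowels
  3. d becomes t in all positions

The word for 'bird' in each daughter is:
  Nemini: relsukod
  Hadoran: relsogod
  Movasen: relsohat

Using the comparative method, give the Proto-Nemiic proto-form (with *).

Position 6: Nemini has k, Hadoran has g, Movasen has h. Nemini preserves k here (none of its changes turn any other segment into k), so the proto-segment is *k.
Position 5: Nemini has u, Hadoran has o, Movasen has o. Taking the neighbouring segments as reconstructed: Nemini u could go back to *o or *u; Hadoran o could go back to *a or *o; Movasen o can only go back to *o — the one source consistent with every daughter is *o.
Verify the candidate proto-form against each daughter:
Nemini: start from *relsokad.
  rule 1: no change — relsokad
  rule 2 (vowel merger): relsokad → relsukad
  rule 3 (vowel merger): relsukad → relsukod
  ⇒ Nemini relsukod
Hadoran: start from *relsokad.
  rule 1 (intervocalic voicing): relsokad → relsogad
  rule 2 (vowel merger): relsogad → relsogod
  rule 3: no change — relsogod
  ⇒ Hadoran relsogod
Movasen: start from *relsokad.
  rule 1: no change — relsokad
  rule 2 (intervocalic lenition): relsokad → relsohad
  rule 3 (unconditioned shift): relsohad → relsohat
  ⇒ Movasen relsohat
No other proto-form is consistent with every reflex, so the reconstruction is *relsokad.

*relsokad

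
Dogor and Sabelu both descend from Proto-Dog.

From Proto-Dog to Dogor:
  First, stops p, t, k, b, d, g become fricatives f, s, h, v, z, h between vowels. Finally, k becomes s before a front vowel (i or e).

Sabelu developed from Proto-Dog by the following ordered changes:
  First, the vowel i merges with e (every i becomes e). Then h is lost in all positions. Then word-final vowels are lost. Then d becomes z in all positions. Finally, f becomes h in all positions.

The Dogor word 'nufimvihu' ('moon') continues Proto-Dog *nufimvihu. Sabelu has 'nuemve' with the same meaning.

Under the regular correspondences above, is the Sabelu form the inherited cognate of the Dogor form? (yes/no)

no

Derive the expected Sabelu reflex of *nufimvihu:
Sabelu: *nufimvihu > nufemvehu > nufemveu > nufemve > nuhemve  (by vowel merger, h-loss, apocope, unconditioned shift)
The regular Sabelu reflex would be 'nuhemve', but the attested form is 'nuemve'. The correspondence is irregular, so they are not cognates (the Sabelu form has a different source).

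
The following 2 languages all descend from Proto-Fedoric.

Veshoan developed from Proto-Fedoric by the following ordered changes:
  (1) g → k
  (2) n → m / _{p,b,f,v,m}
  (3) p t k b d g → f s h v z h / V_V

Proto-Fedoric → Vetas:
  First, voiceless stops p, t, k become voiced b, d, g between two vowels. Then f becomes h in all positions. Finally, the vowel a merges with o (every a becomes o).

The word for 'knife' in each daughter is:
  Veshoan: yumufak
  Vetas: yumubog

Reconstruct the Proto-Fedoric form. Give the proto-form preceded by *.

Position 6: Veshoan has a, Vetas has o. Veshoan preserves a here (none of its changes turn any other segment into a), so the proto-segment is *a.
Position 5: Veshoan has f, Vetas has b. Taking the neighbouring segments as reconstructed: Veshoan f could go back to *p or *f; Vetas b could go back to *p or *b — the one source consistent with every daughter is *p.
This points to *yumupag. Verify forward in each daughter:
Veshoan: *yumupag > yumupak > yumufak  (by unconditioned shift, intervocalic lenition)
Vetas: start from *yumupag.
  rule 1 (intervocalic voicing): yumupag → yumubag
  rule 2: no change — yumubag
  rule 3 (vowel merger): yumubag → yumubog
  ⇒ Vetas yumubog
No other proto-form is consistent with every reflex, so the reconstruction is *yumupag.

*yumupag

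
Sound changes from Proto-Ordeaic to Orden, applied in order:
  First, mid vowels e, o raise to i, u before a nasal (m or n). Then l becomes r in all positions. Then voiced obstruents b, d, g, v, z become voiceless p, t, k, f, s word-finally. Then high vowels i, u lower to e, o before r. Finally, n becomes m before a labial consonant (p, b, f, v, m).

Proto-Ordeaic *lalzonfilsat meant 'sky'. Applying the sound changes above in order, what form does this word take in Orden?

rarzumfersat

Orden: start from *lalzonfilsat.
  rule 1 (pre-nasal raising): lalzonfilsat → lalzunfilsat
  rule 2 (unconditioned shift): lalzunfilsat → rarzunfirsat
  rule 3: no change — rarzunfirsat
  rule 4 (pre-rhotic lowering): rarzunfirsat → rarzunfersat
  rule 5 (nasal place assimilation): rarzunfersat → rarzumfersat
  ⇒ Orden rarzumfersat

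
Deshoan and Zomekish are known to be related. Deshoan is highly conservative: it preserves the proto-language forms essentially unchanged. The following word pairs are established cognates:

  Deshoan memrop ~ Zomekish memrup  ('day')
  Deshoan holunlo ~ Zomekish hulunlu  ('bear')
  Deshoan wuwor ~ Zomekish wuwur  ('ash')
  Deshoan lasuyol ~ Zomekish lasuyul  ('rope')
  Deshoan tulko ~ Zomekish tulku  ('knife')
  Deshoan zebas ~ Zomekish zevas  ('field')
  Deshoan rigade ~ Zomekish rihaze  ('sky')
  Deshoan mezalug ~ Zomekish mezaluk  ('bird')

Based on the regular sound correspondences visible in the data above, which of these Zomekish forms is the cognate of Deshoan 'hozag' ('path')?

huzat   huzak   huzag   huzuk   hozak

holunlo ~ hulunlu, lasuyol ~ lasuyul — Deshoan o corresponds to Zomekish u after a consonant, before a consonant other than r, m, n, p, b, f, v.
mezalug ~ mezaluk — Deshoan g corresponds to Zomekish k word-finally.
Applying these to Deshoan 'hozag':
  hozag → huzag   (o→u after a consonant, before a consonant other than r, m, n, p, b, f, v)
  huzag → huzak   (g→k word-finally)
So the Zomekish cognate is 'huzak'.

huzak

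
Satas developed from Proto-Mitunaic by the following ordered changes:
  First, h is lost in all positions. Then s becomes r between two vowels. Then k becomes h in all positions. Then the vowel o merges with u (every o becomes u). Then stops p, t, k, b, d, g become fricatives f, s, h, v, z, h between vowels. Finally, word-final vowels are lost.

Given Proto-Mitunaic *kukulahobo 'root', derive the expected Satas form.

huhulauv

Satas: *kukulahobo
  kukulahobo → kukulaobo   [h-loss]
  kukulaobo (rule 2 does not apply)
  kukulaobo → huhulaobo   [unconditioned shift]
  huhulaobo → huhulaubu   [vowel merger]
  huhulaubu → huhulauvu   [intervocalic lenition]
  huhulauvu → huhulauv   [apocope]
  giving Satas huhulauv.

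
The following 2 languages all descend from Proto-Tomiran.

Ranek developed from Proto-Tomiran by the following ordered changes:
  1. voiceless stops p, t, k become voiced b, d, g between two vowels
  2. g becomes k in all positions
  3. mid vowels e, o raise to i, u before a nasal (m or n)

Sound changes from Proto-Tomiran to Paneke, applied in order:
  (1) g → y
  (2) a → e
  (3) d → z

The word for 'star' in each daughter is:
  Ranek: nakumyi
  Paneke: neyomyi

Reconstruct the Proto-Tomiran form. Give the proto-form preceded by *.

Position 4: Ranek has u, Paneke has o. Paneke preserves o here (none of its changes turn any other segment into o), so the proto-segment is *o.
Position 3: Ranek has k, Paneke has y. Taking the neighbouring segments as reconstructed: Ranek k could go back to *k or *g; Paneke y could go back to *g or *y — the one source consistent with every daughter is *g.
This points to *nagomyi. Verify forward in each daughter:
Ranek: *nagomyi
  nagomyi (rule 1 does not apply)
  nagomyi → nakomyi   [unconditioned shift]
  nakomyi → nakumyi   [pre-nasal raising]
  giving Ranek nakumyi.
Paneke: *nagomyi > nayomyi > neyomyi  (by unconditioned shift, vowel merger)
*nagomyi is the unique common source.

*nagomyi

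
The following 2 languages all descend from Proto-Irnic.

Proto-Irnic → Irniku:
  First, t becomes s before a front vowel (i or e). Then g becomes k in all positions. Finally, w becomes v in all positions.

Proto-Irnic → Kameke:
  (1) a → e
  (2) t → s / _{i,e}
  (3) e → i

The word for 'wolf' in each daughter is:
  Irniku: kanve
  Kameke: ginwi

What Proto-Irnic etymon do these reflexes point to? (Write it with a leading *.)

*ganwe

Position 1: Irniku has k, Kameke has g. Kameke preserves g here (none of its changes turn any other segment into g), so the proto-segment is *g.
Position 2: Irniku has a, Kameke has i. Irniku preserves a here (none of its changes turn any other segment into a), so the proto-segment is *a.
This points to *ganwe. Verify forward in each daughter:
Irniku: *ganwe
  ganwe (rule 1 does not apply)
  ganwe → kanwe   [unconditioned shift]
  kanwe → kanve   [unconditioned shift]
  giving Irniku kanve.
Kameke: *ganwe
  ganwe → genwe   [vowel merger]
  genwe (rule 2 does not apply)
  genwe → ginwi   [vowel merger]
  giving Kameke ginwi.
No other proto-form is consistent with every reflex, so the reconstruction is *ganwe.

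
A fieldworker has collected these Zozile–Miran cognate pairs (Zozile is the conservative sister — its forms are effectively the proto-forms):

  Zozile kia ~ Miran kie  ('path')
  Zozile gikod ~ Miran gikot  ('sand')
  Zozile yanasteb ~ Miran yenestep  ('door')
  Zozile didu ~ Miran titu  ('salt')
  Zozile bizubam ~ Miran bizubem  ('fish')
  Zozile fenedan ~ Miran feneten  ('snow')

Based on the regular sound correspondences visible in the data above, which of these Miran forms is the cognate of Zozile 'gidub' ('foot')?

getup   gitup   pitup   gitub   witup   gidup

gitup

didu ~ titu — Zozile d corresponds to Miran t between vowels (before a back vowel).
yanasteb ~ yenestep — Zozile b corresponds to Miran p word-finally.
Applying these to Zozile 'gidub':
  gidub → gitub   (d→t between vowels (before a back vowel))
  gitub → gitup   (b→p word-finally)
So the Miran cognate is 'gitup'.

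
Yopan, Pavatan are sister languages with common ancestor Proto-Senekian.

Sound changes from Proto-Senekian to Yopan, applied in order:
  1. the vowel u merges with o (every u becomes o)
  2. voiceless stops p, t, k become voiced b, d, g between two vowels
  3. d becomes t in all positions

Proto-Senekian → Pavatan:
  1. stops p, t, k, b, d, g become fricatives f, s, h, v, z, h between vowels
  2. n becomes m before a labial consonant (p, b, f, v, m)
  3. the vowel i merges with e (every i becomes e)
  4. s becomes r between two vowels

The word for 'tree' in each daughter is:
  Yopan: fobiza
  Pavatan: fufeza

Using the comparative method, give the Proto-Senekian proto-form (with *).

Position 3: Yopan has b, Pavatan has f. Taking the neighbouring segments as reconstructed: Yopan b could go back to *p or *b; Pavatan f could go back to *p or *f — the one source consistent with every daughter is *p.
Position 2: Yopan has o, Pavatan has u. Pavatan preserves u here (none of its changes turn any other segment into u), so the proto-segment is *u.
Continuing position by position gives *fupiza; check it forward:
Yopan: *fupiza > fopiza > fobiza  (by vowel merger, intervocalic voicing)
Pavatan: *fupiza > fufiza > fufeza  (by intervocalic lenition, vowel merger)
Only *fupiza yields all of Yopan fobiza, Pavatan fufeza.

*fupiza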